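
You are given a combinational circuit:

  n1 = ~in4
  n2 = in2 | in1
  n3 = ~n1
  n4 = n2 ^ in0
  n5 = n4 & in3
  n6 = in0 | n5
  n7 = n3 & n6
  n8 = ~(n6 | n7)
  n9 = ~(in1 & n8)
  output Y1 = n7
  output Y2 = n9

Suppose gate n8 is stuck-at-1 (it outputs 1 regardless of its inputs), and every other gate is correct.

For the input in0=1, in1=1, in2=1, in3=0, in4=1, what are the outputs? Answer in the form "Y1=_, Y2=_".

Propagate with n8 forced: n1=0, n2=1, n3=1, n4=0, n5=0, n6=1, n7=1, n8=1 [stuck-at-1], n9=0.
So the outputs are Y1=1, Y2=0. (Without the fault they would be Y1=1, Y2=1.)

Y1=1, Y2=0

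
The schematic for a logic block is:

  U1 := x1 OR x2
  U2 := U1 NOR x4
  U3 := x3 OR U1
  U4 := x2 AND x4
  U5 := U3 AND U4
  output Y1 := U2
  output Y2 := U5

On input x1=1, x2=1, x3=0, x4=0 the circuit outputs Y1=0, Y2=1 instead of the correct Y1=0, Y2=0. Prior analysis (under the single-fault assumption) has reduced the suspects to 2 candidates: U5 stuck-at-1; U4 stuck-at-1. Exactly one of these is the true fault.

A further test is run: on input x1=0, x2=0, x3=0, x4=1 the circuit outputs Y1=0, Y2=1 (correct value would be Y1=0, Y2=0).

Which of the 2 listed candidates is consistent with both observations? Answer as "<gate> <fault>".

Evaluate each candidate on input x1=0, x2=0, x3=0, x4=1:
  U5 stuck-at-1: U1=0, U2=0, U3=0, U4=0, U5=1 [stuck-at-1] → Y1=0, Y2=1 — matches
  U4 stuck-at-1: U1=0, U2=0, U3=0, U4=1 [stuck-at-1], U5=0 → Y1=0, Y2=0 — eliminated
Only U5 stuck-at-1 reproduces the observed Y1=0, Y2=1.

U5 stuck-at-1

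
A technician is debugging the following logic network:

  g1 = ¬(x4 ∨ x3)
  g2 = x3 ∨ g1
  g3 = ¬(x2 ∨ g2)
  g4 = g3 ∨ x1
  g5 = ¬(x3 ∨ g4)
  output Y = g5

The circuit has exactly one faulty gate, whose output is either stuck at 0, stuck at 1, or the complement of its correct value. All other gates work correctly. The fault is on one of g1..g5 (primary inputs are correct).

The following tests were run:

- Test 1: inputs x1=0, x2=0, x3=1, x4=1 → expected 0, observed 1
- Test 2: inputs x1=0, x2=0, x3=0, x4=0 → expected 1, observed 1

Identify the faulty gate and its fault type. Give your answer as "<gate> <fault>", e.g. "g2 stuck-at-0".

Fault-free values for test 1 (x1=0, x2=0, x3=1, x4=1): g1=0, g2=1, g3=0, g4=0, g5=0, giving Y=0. Observed 1.
Test 1: faults giving observed 1 are {g5 stuck-at-1, g5 inverted output}.
Test 2 (x1=0, x2=0, x3=0, x4=0): fault-free g1=1, g2=1, g3=0, g4=0, g5=1 → 1; observed 1. Eliminates g5 inverted output.
Only g5 stuck-at-1 is consistent with every test.

g5 stuck-at-1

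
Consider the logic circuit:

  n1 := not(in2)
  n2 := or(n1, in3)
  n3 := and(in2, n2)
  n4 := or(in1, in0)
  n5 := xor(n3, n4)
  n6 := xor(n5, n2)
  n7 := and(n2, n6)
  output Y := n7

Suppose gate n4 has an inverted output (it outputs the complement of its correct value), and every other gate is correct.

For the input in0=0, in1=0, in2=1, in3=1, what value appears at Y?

Propagate with n4 forced: n1=0, n2=1, n3=1, n4=1 [inverted output], n5=0, n6=1, n7=1.
So Y = 1. (Without the fault it would be 0.)

1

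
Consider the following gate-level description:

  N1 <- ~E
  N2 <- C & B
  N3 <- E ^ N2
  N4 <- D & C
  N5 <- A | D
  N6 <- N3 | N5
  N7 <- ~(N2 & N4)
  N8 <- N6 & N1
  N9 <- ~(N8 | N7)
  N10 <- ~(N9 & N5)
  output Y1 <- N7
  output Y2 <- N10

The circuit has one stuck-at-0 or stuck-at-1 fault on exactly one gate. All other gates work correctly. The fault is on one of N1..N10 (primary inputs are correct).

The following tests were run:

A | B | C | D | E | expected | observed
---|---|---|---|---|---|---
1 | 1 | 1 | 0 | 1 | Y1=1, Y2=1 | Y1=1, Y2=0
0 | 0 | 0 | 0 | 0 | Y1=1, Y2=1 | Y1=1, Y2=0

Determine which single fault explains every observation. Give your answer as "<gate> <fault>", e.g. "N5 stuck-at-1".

N10 stuck-at-0

Fault-free values for test 1 (A=1, B=1, C=1, D=0, E=1): N1=0, N2=1, N3=0, N4=0, N5=1, N6=1, N7=1, N8=0, N9=0, N10=1, giving Y1=1, Y2=1. Observed Y1=1, Y2=0.
Test 1: faults giving observed Y1=1, Y2=0 are {N9 stuck-at-1, N10 stuck-at-0}.
Test 2 (A=0, B=0, C=0, D=0, E=0): fault-free N1=1, N2=0, N3=0, N4=0, N5=0, N6=0, N7=1, N8=0, N9=0, N10=1 → Y1=1, Y2=1; observed Y1=1, Y2=0. Eliminates N9 stuck-at-1.
Only N10 stuck-at-0 is consistent with every test.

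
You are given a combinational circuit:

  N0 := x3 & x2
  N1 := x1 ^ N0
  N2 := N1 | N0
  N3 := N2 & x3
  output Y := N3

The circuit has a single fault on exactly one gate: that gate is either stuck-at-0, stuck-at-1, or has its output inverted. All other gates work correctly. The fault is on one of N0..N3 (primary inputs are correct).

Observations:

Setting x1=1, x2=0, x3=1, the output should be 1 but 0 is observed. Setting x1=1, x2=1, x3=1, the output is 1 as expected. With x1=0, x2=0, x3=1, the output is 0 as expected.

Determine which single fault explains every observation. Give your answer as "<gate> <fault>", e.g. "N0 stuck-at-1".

Fault-free values for test 1 (x1=1, x2=0, x3=1): N0=0, N1=1, N2=1, N3=1, giving Y=1. Observed 0.
Test 1: faults giving observed 0 are {N1 stuck-at-0, N1 inverted output, N2 stuck-at-0, N2 inverted output, N3 stuck-at-0, N3 inverted output}.
Test 2 (x1=1, x2=1, x3=1): fault-free N0=1, N1=0, N2=1, N3=1 → 1; observed 1. Eliminates N2 stuck-at-0, N2 inverted output, N3 stuck-at-0, N3 inverted output.
Test 3 (x1=0, x2=0, x3=1): fault-free N0=0, N1=0, N2=0, N3=0 → 0; observed 0. Eliminates N1 inverted output.
Only N1 stuck-at-0 is consistent with every test.

N1 stuck-at-0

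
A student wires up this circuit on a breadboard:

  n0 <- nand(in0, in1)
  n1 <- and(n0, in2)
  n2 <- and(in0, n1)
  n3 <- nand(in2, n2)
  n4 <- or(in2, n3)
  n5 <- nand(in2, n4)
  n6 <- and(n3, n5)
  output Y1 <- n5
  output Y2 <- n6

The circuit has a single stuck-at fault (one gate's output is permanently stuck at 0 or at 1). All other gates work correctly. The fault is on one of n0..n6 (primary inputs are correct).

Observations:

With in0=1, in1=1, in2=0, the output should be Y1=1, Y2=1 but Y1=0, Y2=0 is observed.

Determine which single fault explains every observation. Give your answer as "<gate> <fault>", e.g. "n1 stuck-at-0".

n5 stuck-at-0

Fault-free values for test 1 (in0=1, in1=1, in2=0): n0=0, n1=0, n2=0, n3=1, n4=1, n5=1, n6=1, giving Y1=1, Y2=1. Observed Y1=0, Y2=0.
Test 1: faults giving observed Y1=0, Y2=0 are {n5 stuck-at-0}.
Only n5 stuck-at-0 is consistent with every test.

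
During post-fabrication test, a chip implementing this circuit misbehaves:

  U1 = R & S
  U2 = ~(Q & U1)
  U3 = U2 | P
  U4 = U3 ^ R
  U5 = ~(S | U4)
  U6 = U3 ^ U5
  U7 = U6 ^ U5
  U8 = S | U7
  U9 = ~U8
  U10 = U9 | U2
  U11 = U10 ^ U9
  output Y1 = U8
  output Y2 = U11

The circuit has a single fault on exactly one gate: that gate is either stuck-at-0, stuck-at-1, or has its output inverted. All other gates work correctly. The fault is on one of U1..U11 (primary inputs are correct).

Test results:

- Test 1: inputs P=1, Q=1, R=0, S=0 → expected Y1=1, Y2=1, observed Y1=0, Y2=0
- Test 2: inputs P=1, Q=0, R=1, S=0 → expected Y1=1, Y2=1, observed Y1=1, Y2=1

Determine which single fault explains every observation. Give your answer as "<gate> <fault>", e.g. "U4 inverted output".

Fault-free values for test 1 (P=1, Q=1, R=0, S=0): U1=0, U2=1, U3=1, U4=1, U5=0, U6=1, U7=1, U8=1, U9=0, U10=1, U11=1, giving Y1=1, Y2=1. Observed Y1=0, Y2=0.
Test 1: faults giving observed Y1=0, Y2=0 are {U3 stuck-at-0, U3 inverted output, U6 stuck-at-0, U6 inverted output, U7 stuck-at-0, U7 inverted output, U8 stuck-at-0, U8 inverted output}.
Test 2 (P=1, Q=0, R=1, S=0): fault-free U1=0, U2=1, U3=1, U4=0, U5=1, U6=0, U7=1, U8=1, U9=0, U10=1, U11=1 → Y1=1, Y2=1; observed Y1=1, Y2=1. Eliminates U3 stuck-at-0, U3 inverted output, U6 inverted output, U7 stuck-at-0, U7 inverted output, U8 stuck-at-0, U8 inverted output.
Only U6 stuck-at-0 is consistent with every test.

U6 stuck-at-0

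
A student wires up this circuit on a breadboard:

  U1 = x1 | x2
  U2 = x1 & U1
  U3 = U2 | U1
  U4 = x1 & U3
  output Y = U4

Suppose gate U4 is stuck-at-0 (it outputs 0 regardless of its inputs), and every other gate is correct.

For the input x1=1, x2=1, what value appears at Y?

0

Propagate with U4 forced: U1=1, U2=1, U3=1, U4=0 [stuck-at-0].
So Y = 0. (Without the fault it would be 1.)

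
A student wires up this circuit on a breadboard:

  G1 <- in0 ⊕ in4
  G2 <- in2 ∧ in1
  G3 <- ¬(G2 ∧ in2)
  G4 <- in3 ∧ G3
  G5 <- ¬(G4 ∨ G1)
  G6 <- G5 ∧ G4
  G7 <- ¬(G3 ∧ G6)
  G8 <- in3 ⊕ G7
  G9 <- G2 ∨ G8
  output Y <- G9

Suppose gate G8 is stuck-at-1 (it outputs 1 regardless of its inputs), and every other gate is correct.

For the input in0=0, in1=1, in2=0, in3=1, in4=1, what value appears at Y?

1

Propagate with G8 forced: G1=1, G2=0, G3=1, G4=1, G5=0, G6=0, G7=1, G8=1 [stuck-at-1], G9=1.
So Y = 1. (Without the fault it would be 0.)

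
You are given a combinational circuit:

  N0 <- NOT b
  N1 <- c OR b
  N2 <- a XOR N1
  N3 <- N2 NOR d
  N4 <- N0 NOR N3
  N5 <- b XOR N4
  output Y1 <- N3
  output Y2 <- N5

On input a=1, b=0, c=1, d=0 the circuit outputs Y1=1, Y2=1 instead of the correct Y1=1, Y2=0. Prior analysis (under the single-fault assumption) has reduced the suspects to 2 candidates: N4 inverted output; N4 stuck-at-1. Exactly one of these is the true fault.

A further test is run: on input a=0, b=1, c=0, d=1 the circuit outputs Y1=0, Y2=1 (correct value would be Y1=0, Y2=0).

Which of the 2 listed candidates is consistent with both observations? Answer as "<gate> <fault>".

N4 inverted output

Evaluate each candidate on input a=0, b=1, c=0, d=1:
  N4 inverted output: N0=0, N1=1, N2=1, N3=0, N4=0 [inverted output], N5=1 → Y1=0, Y2=1 — matches
  N4 stuck-at-1: N0=0, N1=1, N2=1, N3=0, N4=1 [stuck-at-1], N5=0 → Y1=0, Y2=0 — eliminated
Only N4 inverted output reproduces the observed Y1=0, Y2=1.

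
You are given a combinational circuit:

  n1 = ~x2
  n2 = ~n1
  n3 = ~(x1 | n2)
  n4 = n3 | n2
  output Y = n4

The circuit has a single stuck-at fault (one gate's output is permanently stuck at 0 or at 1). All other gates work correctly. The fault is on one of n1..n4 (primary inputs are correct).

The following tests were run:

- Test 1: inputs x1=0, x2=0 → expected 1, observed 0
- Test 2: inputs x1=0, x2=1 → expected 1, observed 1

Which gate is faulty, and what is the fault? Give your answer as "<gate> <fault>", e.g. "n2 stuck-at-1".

n3 stuck-at-0

Fault-free values for test 1 (x1=0, x2=0): n1=1, n2=0, n3=1, n4=1, giving Y=1. Observed 0.
Test 1: faults giving observed 0 are {n3 stuck-at-0, n4 stuck-at-0}.
Test 2 (x1=0, x2=1): fault-free n1=0, n2=1, n3=0, n4=1 → 1; observed 1. Eliminates n4 stuck-at-0.
Only n3 stuck-at-0 is consistent with every test.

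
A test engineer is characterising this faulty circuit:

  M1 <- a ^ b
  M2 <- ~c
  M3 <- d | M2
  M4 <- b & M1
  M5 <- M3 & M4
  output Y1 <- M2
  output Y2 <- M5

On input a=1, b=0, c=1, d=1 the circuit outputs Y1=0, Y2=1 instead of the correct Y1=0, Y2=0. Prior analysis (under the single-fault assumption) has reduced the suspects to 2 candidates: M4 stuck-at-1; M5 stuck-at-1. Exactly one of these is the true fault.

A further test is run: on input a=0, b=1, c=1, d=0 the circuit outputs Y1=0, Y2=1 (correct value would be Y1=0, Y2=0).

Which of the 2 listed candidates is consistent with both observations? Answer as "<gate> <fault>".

Evaluate each candidate on input a=0, b=1, c=1, d=0:
  M4 stuck-at-1: M1=1, M2=0, M3=0, M4=1 [stuck-at-1], M5=0 → Y1=0, Y2=0 — eliminated
  M5 stuck-at-1: M1=1, M2=0, M3=0, M4=1, M5=1 [stuck-at-1] → Y1=0, Y2=1 — matches
Only M5 stuck-at-1 reproduces the observed Y1=0, Y2=1.

M5 stuck-at-1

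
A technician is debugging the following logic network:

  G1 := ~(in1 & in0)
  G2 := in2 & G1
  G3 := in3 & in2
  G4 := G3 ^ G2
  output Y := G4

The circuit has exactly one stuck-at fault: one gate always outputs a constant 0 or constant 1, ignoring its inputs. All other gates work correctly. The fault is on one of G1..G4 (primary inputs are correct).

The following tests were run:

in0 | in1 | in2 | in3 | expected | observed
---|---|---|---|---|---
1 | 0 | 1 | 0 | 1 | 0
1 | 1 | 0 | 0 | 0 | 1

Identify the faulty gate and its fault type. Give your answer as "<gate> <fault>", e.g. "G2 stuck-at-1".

G3 stuck-at-1

Fault-free values for test 1 (in0=1, in1=0, in2=1, in3=0): G1=1, G2=1, G3=0, G4=1, giving Y=1. Observed 0.
Test 1: faults giving observed 0 are {G1 stuck-at-0, G2 stuck-at-0, G3 stuck-at-1, G4 stuck-at-0}.
Test 2 (in0=1, in1=1, in2=0, in3=0): fault-free G1=0, G2=0, G3=0, G4=0 → 0; observed 1. Eliminates G1 stuck-at-0, G2 stuck-at-0, G4 stuck-at-0.
Only G3 stuck-at-1 is consistent with every test.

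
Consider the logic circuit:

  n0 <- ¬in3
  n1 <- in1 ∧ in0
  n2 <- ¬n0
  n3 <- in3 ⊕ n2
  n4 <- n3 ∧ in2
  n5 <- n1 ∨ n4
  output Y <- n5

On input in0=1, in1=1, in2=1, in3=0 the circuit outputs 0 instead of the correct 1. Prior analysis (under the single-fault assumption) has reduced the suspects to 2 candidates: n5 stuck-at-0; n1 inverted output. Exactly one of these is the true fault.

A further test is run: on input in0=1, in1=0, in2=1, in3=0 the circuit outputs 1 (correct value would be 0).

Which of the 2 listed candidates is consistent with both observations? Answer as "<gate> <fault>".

n1 inverted output

Evaluate each candidate on input in0=1, in1=0, in2=1, in3=0:
  n5 stuck-at-0: n0=1, n1=0, n2=0, n3=0, n4=0, n5=0 [stuck-at-0] → 0 — eliminated
  n1 inverted output: n0=1, n1=1 [inverted output], n2=0, n3=0, n4=0, n5=1 → 1 — matches
Only n1 inverted output reproduces the observed 1.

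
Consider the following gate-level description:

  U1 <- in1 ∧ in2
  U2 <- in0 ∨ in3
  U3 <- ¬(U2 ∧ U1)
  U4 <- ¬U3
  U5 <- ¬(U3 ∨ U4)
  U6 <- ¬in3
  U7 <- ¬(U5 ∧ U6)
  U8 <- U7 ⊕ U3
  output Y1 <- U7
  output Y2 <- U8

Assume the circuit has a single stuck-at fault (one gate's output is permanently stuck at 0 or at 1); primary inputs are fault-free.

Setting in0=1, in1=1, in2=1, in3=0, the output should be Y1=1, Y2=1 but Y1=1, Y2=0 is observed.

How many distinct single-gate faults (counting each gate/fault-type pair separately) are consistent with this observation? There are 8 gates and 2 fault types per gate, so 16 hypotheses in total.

Fault-free: U1=1, U2=1, U3=0, U4=1, U5=0, U6=1, U7=1, U8=1 → Y1=1, Y2=1. Observed Y1=1, Y2=0.
  U1: stuck-at-0 ✓; others ✗
  U2: stuck-at-0 ✓; others ✗
  U3: stuck-at-1 ✓; others ✗
  U4: none of the 2 fault types match ✗
  U5: none of the 2 fault types match ✗
  U6: none of the 2 fault types match ✗
  U7: none of the 2 fault types match ✗
  U8: stuck-at-0 ✓; others ✗
Consistent faults: {U1 stuck-at-0, U2 stuck-at-0, U3 stuck-at-1, U8 stuck-at-0} — 4 in all.

4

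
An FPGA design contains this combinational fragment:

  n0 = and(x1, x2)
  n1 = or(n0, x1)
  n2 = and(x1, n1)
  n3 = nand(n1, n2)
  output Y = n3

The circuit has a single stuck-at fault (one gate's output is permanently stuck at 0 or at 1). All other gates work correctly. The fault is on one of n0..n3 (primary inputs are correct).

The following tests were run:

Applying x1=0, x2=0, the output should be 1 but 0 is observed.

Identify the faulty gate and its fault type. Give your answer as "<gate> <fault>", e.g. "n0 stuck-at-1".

Fault-free values for test 1 (x1=0, x2=0): n0=0, n1=0, n2=0, n3=1, giving Y=1. Observed 0.
Test 1: faults giving observed 0 are {n3 stuck-at-0}.
Only n3 stuck-at-0 is consistent with every test.

n3 stuck-at-0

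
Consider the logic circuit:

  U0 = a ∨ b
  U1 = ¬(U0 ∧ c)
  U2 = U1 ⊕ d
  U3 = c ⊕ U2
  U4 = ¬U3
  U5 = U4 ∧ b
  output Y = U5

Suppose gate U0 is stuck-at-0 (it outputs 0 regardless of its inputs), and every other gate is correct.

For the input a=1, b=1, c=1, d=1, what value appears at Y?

0

Propagate with U0 forced: U0=0 [stuck-at-0], U1=1, U2=0, U3=1, U4=0, U5=0.
So Y = 0. (Without the fault it would be 1.)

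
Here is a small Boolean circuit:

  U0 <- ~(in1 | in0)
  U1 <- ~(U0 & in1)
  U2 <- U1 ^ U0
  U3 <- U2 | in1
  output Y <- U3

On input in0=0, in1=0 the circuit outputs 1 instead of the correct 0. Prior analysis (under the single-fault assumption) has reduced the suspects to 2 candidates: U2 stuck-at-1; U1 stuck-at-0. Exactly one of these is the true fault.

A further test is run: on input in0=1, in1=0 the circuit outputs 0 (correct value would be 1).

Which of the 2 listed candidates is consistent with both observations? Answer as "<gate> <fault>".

Evaluate each candidate on input in0=1, in1=0:
  U2 stuck-at-1: U0=0, U1=1, U2=1 [stuck-at-1], U3=1 → 1 — eliminated
  U1 stuck-at-0: U0=0, U1=0 [stuck-at-0], U2=0, U3=0 → 0 — matches
Only U1 stuck-at-0 reproduces the observed 0.

U1 stuck-at-0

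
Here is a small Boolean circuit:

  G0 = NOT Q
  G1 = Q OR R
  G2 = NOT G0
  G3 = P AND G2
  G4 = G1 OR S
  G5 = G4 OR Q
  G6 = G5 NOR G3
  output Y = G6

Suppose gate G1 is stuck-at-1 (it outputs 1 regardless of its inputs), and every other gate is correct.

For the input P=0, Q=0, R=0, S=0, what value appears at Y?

Propagate with G1 forced: G0=1, G1=1 [stuck-at-1], G2=0, G3=0, G4=1, G5=1, G6=0.
So Y = 0. (Without the fault it would be 1.)

0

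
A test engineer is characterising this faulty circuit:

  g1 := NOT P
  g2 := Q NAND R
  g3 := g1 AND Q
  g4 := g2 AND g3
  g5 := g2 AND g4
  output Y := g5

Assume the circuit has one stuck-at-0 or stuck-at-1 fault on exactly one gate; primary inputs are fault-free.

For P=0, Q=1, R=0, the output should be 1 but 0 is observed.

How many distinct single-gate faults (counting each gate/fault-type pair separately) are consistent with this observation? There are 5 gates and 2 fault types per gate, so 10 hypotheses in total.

Fault-free: g1=1, g2=1, g3=1, g4=1, g5=1 → 1. Observed 0.
  g1 stuck-at-0: output 0 ✓
  g1 stuck-at-1: output 1 ✗
  g2 stuck-at-0: output 0 ✓
  g2 stuck-at-1: output 1 ✗
  g3 stuck-at-0: output 0 ✓
  g3 stuck-at-1: output 1 ✗
  g4 stuck-at-0: output 0 ✓
  g4 stuck-at-1: output 1 ✗
  g5 stuck-at-0: output 0 ✓
  g5 stuck-at-1: output 1 ✗
Consistent faults: {g1 stuck-at-0, g2 stuck-at-0, g3 stuck-at-0, g4 stuck-at-0, g5 stuck-at-0} — 5 in all.

5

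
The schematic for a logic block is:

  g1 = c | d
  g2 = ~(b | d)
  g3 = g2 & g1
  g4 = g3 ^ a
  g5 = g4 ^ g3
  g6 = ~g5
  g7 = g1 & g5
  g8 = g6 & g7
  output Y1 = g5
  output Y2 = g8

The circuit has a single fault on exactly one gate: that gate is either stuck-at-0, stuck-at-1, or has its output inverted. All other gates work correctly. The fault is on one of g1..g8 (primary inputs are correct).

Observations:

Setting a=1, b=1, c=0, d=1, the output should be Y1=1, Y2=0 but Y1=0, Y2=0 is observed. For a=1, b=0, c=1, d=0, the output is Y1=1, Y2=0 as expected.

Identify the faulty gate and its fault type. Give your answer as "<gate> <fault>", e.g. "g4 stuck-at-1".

Fault-free values for test 1 (a=1, b=1, c=0, d=1): g1=1, g2=0, g3=0, g4=1, g5=1, g6=0, g7=1, g8=0, giving Y1=1, Y2=0. Observed Y1=0, Y2=0.
Test 1: faults giving observed Y1=0, Y2=0 are {g4 stuck-at-0, g4 inverted output, g5 stuck-at-0, g5 inverted output}.
Test 2 (a=1, b=0, c=1, d=0): fault-free g1=1, g2=1, g3=1, g4=0, g5=1, g6=0, g7=1, g8=0 → Y1=1, Y2=0; observed Y1=1, Y2=0. Eliminates g4 inverted output, g5 stuck-at-0, g5 inverted output.
Only g4 stuck-at-0 is consistent with every test.

g4 stuck-at-0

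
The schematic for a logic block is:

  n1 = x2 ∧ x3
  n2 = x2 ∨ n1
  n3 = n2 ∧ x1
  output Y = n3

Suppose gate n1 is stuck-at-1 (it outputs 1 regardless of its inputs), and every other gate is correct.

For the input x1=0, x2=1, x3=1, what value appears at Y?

Propagate with n1 forced: n1=1 [stuck-at-1], n2=1, n3=0.
So Y = 0. (Same as the fault-free value — the fault is masked on this input.)

0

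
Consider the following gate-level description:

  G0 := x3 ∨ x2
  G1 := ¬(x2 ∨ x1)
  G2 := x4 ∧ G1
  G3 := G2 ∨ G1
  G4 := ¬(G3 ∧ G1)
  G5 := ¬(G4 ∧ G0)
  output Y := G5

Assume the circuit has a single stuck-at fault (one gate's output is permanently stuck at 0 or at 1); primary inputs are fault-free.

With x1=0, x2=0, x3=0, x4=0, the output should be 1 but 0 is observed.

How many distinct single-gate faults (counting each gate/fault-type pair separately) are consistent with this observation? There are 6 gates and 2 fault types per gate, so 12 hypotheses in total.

Fault-free: G0=0, G1=1, G2=0, G3=1, G4=0, G5=1 → 1. Observed 0.
  G0 stuck-at-0: output 1 ✗
  G0 stuck-at-1: output 1 ✗
  G1 stuck-at-0: output 1 ✗
  G1 stuck-at-1: output 1 ✗
  G2 stuck-at-0: output 1 ✗
  G2 stuck-at-1: output 1 ✗
  G3 stuck-at-0: output 1 ✗
  G3 stuck-at-1: output 1 ✗
  G4 stuck-at-0: output 1 ✗
  G4 stuck-at-1: output 1 ✗
  G5 stuck-at-0: output 0 ✓
  G5 stuck-at-1: output 1 ✗
Consistent faults: {G5 stuck-at-0} — 1 in all.

1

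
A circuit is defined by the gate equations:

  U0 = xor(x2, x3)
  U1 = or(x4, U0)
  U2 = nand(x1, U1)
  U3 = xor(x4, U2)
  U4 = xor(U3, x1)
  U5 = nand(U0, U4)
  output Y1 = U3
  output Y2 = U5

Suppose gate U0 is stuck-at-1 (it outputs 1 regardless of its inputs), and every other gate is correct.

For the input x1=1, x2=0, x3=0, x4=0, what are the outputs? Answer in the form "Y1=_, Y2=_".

Propagate with U0 forced: U0=1 [stuck-at-1], U1=1, U2=0, U3=0, U4=1, U5=0.
So the outputs are Y1=0, Y2=0. (Without the fault they would be Y1=1, Y2=1.)

Y1=0, Y2=0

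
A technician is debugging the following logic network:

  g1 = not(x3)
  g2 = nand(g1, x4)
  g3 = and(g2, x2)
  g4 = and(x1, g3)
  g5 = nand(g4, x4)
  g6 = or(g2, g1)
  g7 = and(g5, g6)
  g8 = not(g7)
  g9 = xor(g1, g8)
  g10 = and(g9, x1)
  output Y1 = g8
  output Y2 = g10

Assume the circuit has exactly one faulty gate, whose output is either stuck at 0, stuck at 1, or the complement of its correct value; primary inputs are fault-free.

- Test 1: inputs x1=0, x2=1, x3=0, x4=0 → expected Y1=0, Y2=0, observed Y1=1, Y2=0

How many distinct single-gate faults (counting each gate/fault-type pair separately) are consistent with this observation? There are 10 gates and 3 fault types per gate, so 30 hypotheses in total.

8

Fault-free: g1=1, g2=1, g3=1, g4=0, g5=1, g6=1, g7=1, g8=0, g9=1, g10=0 → Y1=0, Y2=0. Observed Y1=1, Y2=0.
  g1: none of the 3 fault types match ✗
  g2: none of the 3 fault types match ✗
  g3: none of the 3 fault types match ✗
  g4: none of the 3 fault types match ✗
  g5: stuck-at-0, inverted output ✓; others ✗
  g6: stuck-at-0, inverted output ✓; others ✗
  g7: stuck-at-0, inverted output ✓; others ✗
  g8: stuck-at-1, inverted output ✓; others ✗
  g9: none of the 3 fault types match ✗
  g10: none of the 3 fault types match ✗
Consistent faults: {g5 stuck-at-0, g5 inverted output, g6 stuck-at-0, g6 inverted output, g7 stuck-at-0, g7 inverted output, g8 stuck-at-1, g8 inverted output} — 8 in all.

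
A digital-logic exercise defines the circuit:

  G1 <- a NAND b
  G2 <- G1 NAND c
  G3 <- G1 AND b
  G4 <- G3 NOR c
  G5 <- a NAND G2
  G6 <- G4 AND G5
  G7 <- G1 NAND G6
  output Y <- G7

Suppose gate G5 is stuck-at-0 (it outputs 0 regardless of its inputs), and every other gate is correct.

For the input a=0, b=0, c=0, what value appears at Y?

Propagate with G5 forced: G1=1, G2=1, G3=0, G4=1, G5=0 [stuck-at-0], G6=0, G7=1.
So Y = 1. (Without the fault it would be 0.)

1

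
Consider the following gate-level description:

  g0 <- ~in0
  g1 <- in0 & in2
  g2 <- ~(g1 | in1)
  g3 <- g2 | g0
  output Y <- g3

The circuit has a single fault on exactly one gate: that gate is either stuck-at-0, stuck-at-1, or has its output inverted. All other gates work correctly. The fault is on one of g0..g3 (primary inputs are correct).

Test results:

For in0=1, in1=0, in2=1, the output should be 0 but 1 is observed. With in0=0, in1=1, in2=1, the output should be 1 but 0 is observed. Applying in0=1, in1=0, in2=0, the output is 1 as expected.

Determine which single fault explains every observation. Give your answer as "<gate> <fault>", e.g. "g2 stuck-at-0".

g0 inverted output

Fault-free values for test 1 (in0=1, in1=0, in2=1): g0=0, g1=1, g2=0, g3=0, giving Y=0. Observed 1.
Test 1: faults giving observed 1 are {g0 stuck-at-1, g0 inverted output, g1 stuck-at-0, g1 inverted output, g2 stuck-at-1, g2 inverted output, g3 stuck-at-1, g3 inverted output}.
Test 2 (in0=0, in1=1, in2=1): fault-free g0=1, g1=0, g2=0, g3=1 → 1; observed 0. Eliminates g0 stuck-at-1, g1 stuck-at-0, g1 inverted output, g2 stuck-at-1, g2 inverted output, g3 stuck-at-1.
Test 3 (in0=1, in1=0, in2=0): fault-free g0=0, g1=0, g2=1, g3=1 → 1; observed 1. Eliminates g3 inverted output.
Only g0 inverted output is consistent with every test.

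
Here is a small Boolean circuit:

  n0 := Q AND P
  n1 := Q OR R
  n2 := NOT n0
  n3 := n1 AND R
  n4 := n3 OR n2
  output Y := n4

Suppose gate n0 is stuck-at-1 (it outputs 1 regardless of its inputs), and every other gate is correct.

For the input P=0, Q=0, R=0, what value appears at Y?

Propagate with n0 forced: n0=1 [stuck-at-1], n1=0, n2=0, n3=0, n4=0.
So Y = 0. (Without the fault it would be 1.)

0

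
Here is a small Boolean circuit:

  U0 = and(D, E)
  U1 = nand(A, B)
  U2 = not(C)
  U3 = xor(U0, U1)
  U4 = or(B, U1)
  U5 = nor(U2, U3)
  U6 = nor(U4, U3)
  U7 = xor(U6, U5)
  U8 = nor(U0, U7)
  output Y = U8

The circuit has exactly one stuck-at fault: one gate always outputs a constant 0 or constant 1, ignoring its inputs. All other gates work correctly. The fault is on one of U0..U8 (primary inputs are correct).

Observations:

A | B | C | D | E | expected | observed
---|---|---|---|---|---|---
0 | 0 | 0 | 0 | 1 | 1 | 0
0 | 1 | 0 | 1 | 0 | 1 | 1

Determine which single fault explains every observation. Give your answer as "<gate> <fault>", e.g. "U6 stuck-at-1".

U1 stuck-at-0

Fault-free values for test 1 (A=0, B=0, C=0, D=0, E=1): U0=0, U1=1, U2=1, U3=1, U4=1, U5=0, U6=0, U7=0, U8=1, giving Y=1. Observed 0.
Test 1: faults giving observed 0 are {U0 stuck-at-1, U1 stuck-at-0, U5 stuck-at-1, U6 stuck-at-1, U7 stuck-at-1, U8 stuck-at-0}.
Test 2 (A=0, B=1, C=0, D=1, E=0): fault-free U0=0, U1=1, U2=1, U3=1, U4=1, U5=0, U6=0, U7=0, U8=1 → 1; observed 1. Eliminates U0 stuck-at-1, U5 stuck-at-1, U6 stuck-at-1, U7 stuck-at-1, U8 stuck-at-0.
Only U1 stuck-at-0 is consistent with every test.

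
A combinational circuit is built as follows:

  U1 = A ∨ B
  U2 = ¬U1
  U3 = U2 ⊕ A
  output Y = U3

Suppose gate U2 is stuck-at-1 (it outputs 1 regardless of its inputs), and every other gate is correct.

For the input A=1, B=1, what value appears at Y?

Propagate with U2 forced: U1=1, U2=1 [stuck-at-1], U3=0.
So Y = 0. (Without the fault it would be 1.)

0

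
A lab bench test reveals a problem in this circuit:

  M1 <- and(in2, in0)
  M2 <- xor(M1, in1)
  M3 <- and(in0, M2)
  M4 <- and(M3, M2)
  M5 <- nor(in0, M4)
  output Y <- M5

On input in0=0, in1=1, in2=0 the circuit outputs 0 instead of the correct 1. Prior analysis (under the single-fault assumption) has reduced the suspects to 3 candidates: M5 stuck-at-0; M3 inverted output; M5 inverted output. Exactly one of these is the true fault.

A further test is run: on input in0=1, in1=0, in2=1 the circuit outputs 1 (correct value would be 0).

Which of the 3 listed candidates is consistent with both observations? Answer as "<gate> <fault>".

Evaluate each candidate on input in0=1, in1=0, in2=1:
  M5 stuck-at-0: M1=1, M2=1, M3=1, M4=1, M5=0 [stuck-at-0] → 0 — eliminated
  M3 inverted output: M1=1, M2=1, M3=0 [inverted output], M4=0, M5=0 → 0 — eliminated
  M5 inverted output: M1=1, M2=1, M3=1, M4=1, M5=1 [inverted output] → 1 — matches
Only M5 inverted output reproduces the observed 1.

M5 inverted output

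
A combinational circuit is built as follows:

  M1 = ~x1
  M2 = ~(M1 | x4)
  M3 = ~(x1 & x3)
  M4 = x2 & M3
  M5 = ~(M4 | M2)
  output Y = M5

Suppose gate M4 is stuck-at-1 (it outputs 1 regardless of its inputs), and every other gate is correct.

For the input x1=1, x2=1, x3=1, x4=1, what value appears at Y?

Propagate with M4 forced: M1=0, M2=0, M3=0, M4=1 [stuck-at-1], M5=0.
So Y = 0. (Without the fault it would be 1.)

0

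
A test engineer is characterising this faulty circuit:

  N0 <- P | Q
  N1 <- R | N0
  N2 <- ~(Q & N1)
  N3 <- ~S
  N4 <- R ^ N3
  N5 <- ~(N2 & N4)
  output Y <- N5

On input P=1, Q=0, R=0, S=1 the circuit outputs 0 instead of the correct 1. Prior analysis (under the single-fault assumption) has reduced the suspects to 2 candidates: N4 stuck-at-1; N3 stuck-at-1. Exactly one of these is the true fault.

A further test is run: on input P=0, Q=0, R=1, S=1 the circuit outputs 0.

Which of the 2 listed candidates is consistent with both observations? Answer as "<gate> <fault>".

N4 stuck-at-1

Evaluate each candidate on input P=0, Q=0, R=1, S=1:
  N4 stuck-at-1: N0=0, N1=1, N2=1, N3=0, N4=1 [stuck-at-1], N5=0 → 0 — matches
  N3 stuck-at-1: N0=0, N1=1, N2=1, N3=1 [stuck-at-1], N4=0, N5=1 → 1 — eliminated
Only N4 stuck-at-1 reproduces the observed 0.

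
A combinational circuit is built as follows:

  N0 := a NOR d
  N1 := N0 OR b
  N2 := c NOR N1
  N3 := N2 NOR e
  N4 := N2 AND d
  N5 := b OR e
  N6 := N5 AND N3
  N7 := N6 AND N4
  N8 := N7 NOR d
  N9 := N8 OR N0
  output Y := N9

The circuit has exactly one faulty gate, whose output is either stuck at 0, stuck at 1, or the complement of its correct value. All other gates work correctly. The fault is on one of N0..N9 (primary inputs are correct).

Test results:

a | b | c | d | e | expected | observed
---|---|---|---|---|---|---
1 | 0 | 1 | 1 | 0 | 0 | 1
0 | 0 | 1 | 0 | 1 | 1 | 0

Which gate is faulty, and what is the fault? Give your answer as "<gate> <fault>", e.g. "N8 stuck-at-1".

Fault-free values for test 1 (a=1, b=0, c=1, d=1, e=0): N0=0, N1=0, N2=0, N3=1, N4=0, N5=0, N6=0, N7=0, N8=0, N9=0, giving Y=0. Observed 1.
Test 1: faults giving observed 1 are {N0 stuck-at-1, N0 inverted output, N8 stuck-at-1, N8 inverted output, N9 stuck-at-1, N9 inverted output}.
Test 2 (a=0, b=0, c=1, d=0, e=1): fault-free N0=1, N1=1, N2=0, N3=0, N4=0, N5=1, N6=0, N7=0, N8=1, N9=1 → 1; observed 0. Eliminates N0 stuck-at-1, N0 inverted output, N8 stuck-at-1, N8 inverted output, N9 stuck-at-1.
Only N9 inverted output is consistent with every test.

N9 inverted output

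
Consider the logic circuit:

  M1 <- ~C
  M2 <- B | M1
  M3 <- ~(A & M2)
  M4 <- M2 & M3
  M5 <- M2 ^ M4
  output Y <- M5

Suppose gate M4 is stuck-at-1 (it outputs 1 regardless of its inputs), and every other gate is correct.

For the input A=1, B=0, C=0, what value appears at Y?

Propagate with M4 forced: M1=1, M2=1, M3=0, M4=1 [stuck-at-1], M5=0.
So Y = 0. (Without the fault it would be 1.)

0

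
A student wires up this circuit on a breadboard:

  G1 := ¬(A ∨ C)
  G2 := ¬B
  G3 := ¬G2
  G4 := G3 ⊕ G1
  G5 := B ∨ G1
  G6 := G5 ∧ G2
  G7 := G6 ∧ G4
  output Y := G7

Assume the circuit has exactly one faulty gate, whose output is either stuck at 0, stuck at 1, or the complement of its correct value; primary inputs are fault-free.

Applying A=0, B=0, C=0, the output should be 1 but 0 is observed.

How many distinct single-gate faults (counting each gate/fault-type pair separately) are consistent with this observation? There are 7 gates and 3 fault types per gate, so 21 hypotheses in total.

14

Fault-free: G1=1, G2=1, G3=0, G4=1, G5=1, G6=1, G7=1 → 1. Observed 0.
  G1: stuck-at-0, inverted output ✓; others ✗
  G2: stuck-at-0, inverted output ✓; others ✗
  G3: stuck-at-1, inverted output ✓; others ✗
  G4: stuck-at-0, inverted output ✓; others ✗
  G5: stuck-at-0, inverted output ✓; others ✗
  G6: stuck-at-0, inverted output ✓; others ✗
  G7: stuck-at-0, inverted output ✓; others ✗
Consistent faults: {G1 stuck-at-0, G1 inverted output, G2 stuck-at-0, G2 inverted output, G3 stuck-at-1, G3 inverted output, G4 stuck-at-0, G4 inverted output, G5 stuck-at-0, G5 inverted output, G6 stuck-at-0, G6 inverted output, G7 stuck-at-0, G7 inverted output} — 14 in all.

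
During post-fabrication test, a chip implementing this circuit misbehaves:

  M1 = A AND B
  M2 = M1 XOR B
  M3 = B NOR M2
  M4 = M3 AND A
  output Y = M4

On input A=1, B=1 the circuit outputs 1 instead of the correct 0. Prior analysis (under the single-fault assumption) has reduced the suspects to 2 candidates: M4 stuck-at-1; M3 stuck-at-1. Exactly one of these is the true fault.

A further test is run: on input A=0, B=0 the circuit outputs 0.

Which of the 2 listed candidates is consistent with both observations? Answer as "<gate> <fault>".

Evaluate each candidate on input A=0, B=0:
  M4 stuck-at-1: M1=0, M2=0, M3=1, M4=1 [stuck-at-1] → 1 — eliminated
  M3 stuck-at-1: M1=0, M2=0, M3=1 [stuck-at-1], M4=0 → 0 — matches
Only M3 stuck-at-1 reproduces the observed 0.

M3 stuck-at-1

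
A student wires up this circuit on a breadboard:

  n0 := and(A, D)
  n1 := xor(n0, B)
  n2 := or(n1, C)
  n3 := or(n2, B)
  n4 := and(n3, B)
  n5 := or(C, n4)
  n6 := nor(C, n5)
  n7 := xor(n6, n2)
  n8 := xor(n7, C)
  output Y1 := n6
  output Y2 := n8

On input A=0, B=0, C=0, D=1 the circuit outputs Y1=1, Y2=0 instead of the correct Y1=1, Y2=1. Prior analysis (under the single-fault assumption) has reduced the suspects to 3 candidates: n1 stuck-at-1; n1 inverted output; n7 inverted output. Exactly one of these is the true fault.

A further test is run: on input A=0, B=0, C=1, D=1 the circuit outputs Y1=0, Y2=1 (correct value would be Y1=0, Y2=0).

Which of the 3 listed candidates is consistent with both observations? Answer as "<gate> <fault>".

n7 inverted output

Evaluate each candidate on input A=0, B=0, C=1, D=1:
  n1 stuck-at-1: n0=0, n1=1 [stuck-at-1], n2=1, n3=1, n4=0, n5=1, n6=0, n7=1, n8=0 → Y1=0, Y2=0 — eliminated
  n1 inverted output: n0=0, n1=1 [inverted output], n2=1, n3=1, n4=0, n5=1, n6=0, n7=1, n8=0 → Y1=0, Y2=0 — eliminated
  n7 inverted output: n0=0, n1=0, n2=1, n3=1, n4=0, n5=1, n6=0, n7=0 [inverted output], n8=1 → Y1=0, Y2=1 — matches
Only n7 inverted output reproduces the observed Y1=0, Y2=1.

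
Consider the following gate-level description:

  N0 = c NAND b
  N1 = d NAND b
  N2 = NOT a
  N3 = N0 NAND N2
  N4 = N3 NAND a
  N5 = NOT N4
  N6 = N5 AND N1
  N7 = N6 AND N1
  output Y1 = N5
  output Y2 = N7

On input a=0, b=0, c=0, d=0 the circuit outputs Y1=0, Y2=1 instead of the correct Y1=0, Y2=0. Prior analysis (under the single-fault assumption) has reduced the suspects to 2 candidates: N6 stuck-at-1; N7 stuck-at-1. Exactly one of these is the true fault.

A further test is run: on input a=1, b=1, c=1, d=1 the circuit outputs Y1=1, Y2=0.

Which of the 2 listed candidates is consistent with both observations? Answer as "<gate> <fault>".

N6 stuck-at-1

Evaluate each candidate on input a=1, b=1, c=1, d=1:
  N6 stuck-at-1: N0=0, N1=0, N2=0, N3=1, N4=0, N5=1, N6=1 [stuck-at-1], N7=0 → Y1=1, Y2=0 — matches
  N7 stuck-at-1: N0=0, N1=0, N2=0, N3=1, N4=0, N5=1, N6=0, N7=1 [stuck-at-1] → Y1=1, Y2=1 — eliminated
Only N6 stuck-at-1 reproduces the observed Y1=1, Y2=0.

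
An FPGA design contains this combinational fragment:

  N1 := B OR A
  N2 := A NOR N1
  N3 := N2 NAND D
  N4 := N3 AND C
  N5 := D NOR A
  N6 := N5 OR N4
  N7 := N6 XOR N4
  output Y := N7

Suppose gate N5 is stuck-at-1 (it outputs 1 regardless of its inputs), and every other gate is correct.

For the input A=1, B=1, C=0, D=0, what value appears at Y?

Propagate with N5 forced: N1=1, N2=0, N3=1, N4=0, N5=1 [stuck-at-1], N6=1, N7=1.
So Y = 1. (Without the fault it would be 0.)

1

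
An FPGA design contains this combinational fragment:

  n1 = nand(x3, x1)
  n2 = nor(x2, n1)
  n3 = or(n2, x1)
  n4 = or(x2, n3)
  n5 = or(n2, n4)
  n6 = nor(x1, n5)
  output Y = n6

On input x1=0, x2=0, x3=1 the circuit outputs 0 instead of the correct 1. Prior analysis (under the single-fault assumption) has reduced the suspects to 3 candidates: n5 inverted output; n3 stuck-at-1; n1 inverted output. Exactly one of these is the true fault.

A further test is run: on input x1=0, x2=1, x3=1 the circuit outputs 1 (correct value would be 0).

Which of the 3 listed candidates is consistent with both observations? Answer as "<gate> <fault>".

Evaluate each candidate on input x1=0, x2=1, x3=1:
  n5 inverted output: n1=1, n2=0, n3=0, n4=1, n5=0 [inverted output], n6=1 → 1 — matches
  n3 stuck-at-1: n1=1, n2=0, n3=1 [stuck-at-1], n4=1, n5=1, n6=0 → 0 — eliminated
  n1 inverted output: n1=0 [inverted output], n2=0, n3=0, n4=1, n5=1, n6=0 → 0 — eliminated
Only n5 inverted output reproduces the observed 1.

n5 inverted output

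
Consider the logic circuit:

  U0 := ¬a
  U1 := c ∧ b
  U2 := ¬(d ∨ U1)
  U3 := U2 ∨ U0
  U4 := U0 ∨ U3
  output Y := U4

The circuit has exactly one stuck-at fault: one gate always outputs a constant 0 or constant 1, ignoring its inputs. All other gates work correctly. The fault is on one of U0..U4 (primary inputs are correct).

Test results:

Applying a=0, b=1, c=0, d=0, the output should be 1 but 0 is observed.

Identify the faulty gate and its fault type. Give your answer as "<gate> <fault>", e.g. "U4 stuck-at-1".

Fault-free values for test 1 (a=0, b=1, c=0, d=0): U0=1, U1=0, U2=1, U3=1, U4=1, giving Y=1. Observed 0.
Test 1: faults giving observed 0 are {U4 stuck-at-0}.
Only U4 stuck-at-0 is consistent with every test.

U4 stuck-at-0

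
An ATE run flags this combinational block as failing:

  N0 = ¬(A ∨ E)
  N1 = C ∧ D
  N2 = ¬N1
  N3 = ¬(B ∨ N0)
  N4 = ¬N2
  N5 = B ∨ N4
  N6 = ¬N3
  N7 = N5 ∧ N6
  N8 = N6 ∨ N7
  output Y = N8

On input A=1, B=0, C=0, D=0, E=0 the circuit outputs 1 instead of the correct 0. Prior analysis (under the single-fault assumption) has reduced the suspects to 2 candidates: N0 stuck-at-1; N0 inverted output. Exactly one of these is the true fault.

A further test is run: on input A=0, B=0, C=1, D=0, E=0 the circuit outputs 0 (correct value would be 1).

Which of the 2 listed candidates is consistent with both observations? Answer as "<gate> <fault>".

Evaluate each candidate on input A=0, B=0, C=1, D=0, E=0:
  N0 stuck-at-1: N0=1 [stuck-at-1], N1=0, N2=1, N3=0, N4=0, N5=0, N6=1, N7=0, N8=1 → 1 — eliminated
  N0 inverted output: N0=0 [inverted output], N1=0, N2=1, N3=1, N4=0, N5=0, N6=0, N7=0, N8=0 → 0 — matches
Only N0 inverted output reproduces the observed 0.

N0 inverted output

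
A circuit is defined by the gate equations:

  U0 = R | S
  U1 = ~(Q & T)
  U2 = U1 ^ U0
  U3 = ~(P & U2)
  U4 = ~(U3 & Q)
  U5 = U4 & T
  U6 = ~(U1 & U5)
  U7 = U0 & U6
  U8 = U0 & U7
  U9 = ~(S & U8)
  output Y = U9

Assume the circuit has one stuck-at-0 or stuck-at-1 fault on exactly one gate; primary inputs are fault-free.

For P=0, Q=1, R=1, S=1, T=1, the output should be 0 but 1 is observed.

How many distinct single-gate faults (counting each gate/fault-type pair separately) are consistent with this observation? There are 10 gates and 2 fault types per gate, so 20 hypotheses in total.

Fault-free: U0=1, U1=0, U2=1, U3=1, U4=0, U5=0, U6=1, U7=1, U8=1, U9=0 → 0. Observed 1.
  U0: stuck-at-0 ✓; others ✗
  U1: none of the 2 fault types match ✗
  U2: none of the 2 fault types match ✗
  U3: none of the 2 fault types match ✗
  U4: none of the 2 fault types match ✗
  U5: none of the 2 fault types match ✗
  U6: stuck-at-0 ✓; others ✗
  U7: stuck-at-0 ✓; others ✗
  U8: stuck-at-0 ✓; others ✗
  U9: stuck-at-1 ✓; others ✗
Consistent faults: {U0 stuck-at-0, U6 stuck-at-0, U7 stuck-at-0, U8 stuck-at-0, U9 stuck-at-1} — 5 in all.

5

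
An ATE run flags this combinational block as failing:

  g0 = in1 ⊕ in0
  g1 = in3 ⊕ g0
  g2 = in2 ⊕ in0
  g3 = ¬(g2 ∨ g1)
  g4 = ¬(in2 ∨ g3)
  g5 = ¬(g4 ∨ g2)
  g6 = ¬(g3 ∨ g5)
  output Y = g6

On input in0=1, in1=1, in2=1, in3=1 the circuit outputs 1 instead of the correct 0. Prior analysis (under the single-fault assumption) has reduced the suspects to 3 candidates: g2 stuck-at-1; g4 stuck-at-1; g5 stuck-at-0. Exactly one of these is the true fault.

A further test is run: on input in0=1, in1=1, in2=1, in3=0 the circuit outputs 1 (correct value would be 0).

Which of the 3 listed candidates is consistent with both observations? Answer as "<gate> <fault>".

Evaluate each candidate on input in0=1, in1=1, in2=1, in3=0:
  g2 stuck-at-1: g0=0, g1=0, g2=1 [stuck-at-1], g3=0, g4=0, g5=0, g6=1 → 1 — matches
  g4 stuck-at-1: g0=0, g1=0, g2=0, g3=1, g4=1 [stuck-at-1], g5=0, g6=0 → 0 — eliminated
  g5 stuck-at-0: g0=0, g1=0, g2=0, g3=1, g4=0, g5=0 [stuck-at-0], g6=0 → 0 — eliminated
Only g2 stuck-at-1 reproduces the observed 1.

g2 stuck-at-1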